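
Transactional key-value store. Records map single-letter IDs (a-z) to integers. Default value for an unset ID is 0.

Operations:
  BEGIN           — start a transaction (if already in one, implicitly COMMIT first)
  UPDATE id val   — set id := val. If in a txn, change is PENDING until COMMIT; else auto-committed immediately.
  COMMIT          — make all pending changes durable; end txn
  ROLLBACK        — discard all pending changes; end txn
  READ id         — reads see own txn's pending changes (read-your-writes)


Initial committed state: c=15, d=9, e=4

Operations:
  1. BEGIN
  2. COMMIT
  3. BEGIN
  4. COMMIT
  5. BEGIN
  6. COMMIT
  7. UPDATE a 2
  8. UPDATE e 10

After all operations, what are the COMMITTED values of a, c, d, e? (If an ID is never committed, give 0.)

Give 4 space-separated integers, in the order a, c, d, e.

Initial committed: {c=15, d=9, e=4}
Op 1: BEGIN: in_txn=True, pending={}
Op 2: COMMIT: merged [] into committed; committed now {c=15, d=9, e=4}
Op 3: BEGIN: in_txn=True, pending={}
Op 4: COMMIT: merged [] into committed; committed now {c=15, d=9, e=4}
Op 5: BEGIN: in_txn=True, pending={}
Op 6: COMMIT: merged [] into committed; committed now {c=15, d=9, e=4}
Op 7: UPDATE a=2 (auto-commit; committed a=2)
Op 8: UPDATE e=10 (auto-commit; committed e=10)
Final committed: {a=2, c=15, d=9, e=10}

Answer: 2 15 9 10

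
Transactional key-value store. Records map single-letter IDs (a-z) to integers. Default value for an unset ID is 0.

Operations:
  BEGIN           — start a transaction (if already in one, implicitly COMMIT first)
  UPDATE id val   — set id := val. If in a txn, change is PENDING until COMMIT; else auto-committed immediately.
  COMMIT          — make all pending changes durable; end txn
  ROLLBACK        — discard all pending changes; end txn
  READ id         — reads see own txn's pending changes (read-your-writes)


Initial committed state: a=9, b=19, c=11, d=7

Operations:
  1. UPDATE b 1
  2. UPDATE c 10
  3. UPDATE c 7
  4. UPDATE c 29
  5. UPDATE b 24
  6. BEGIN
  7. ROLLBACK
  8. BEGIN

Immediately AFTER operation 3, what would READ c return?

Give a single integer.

Answer: 7

Derivation:
Initial committed: {a=9, b=19, c=11, d=7}
Op 1: UPDATE b=1 (auto-commit; committed b=1)
Op 2: UPDATE c=10 (auto-commit; committed c=10)
Op 3: UPDATE c=7 (auto-commit; committed c=7)
After op 3: visible(c) = 7 (pending={}, committed={a=9, b=1, c=7, d=7})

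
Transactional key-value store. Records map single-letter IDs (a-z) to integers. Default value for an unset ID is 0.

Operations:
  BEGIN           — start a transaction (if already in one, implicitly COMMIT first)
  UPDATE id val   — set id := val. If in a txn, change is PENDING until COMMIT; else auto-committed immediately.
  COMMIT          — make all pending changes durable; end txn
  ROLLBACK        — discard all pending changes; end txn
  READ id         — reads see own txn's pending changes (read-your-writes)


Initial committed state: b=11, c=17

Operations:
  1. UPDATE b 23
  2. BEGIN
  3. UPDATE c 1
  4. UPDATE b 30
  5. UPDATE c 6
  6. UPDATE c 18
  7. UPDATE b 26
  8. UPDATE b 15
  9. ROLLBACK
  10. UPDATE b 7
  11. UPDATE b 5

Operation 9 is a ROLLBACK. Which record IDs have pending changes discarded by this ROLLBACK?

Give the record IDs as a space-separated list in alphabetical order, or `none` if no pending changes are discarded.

Answer: b c

Derivation:
Initial committed: {b=11, c=17}
Op 1: UPDATE b=23 (auto-commit; committed b=23)
Op 2: BEGIN: in_txn=True, pending={}
Op 3: UPDATE c=1 (pending; pending now {c=1})
Op 4: UPDATE b=30 (pending; pending now {b=30, c=1})
Op 5: UPDATE c=6 (pending; pending now {b=30, c=6})
Op 6: UPDATE c=18 (pending; pending now {b=30, c=18})
Op 7: UPDATE b=26 (pending; pending now {b=26, c=18})
Op 8: UPDATE b=15 (pending; pending now {b=15, c=18})
Op 9: ROLLBACK: discarded pending ['b', 'c']; in_txn=False
Op 10: UPDATE b=7 (auto-commit; committed b=7)
Op 11: UPDATE b=5 (auto-commit; committed b=5)
ROLLBACK at op 9 discards: ['b', 'c']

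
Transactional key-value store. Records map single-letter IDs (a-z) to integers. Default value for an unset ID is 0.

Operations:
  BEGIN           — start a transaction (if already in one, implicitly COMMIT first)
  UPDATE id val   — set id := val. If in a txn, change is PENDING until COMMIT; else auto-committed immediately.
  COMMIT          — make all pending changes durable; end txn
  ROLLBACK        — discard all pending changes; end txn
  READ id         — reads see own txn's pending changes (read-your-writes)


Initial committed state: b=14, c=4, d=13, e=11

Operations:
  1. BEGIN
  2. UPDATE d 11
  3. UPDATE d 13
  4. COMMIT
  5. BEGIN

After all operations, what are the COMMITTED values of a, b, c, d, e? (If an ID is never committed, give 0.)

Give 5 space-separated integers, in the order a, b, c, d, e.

Initial committed: {b=14, c=4, d=13, e=11}
Op 1: BEGIN: in_txn=True, pending={}
Op 2: UPDATE d=11 (pending; pending now {d=11})
Op 3: UPDATE d=13 (pending; pending now {d=13})
Op 4: COMMIT: merged ['d'] into committed; committed now {b=14, c=4, d=13, e=11}
Op 5: BEGIN: in_txn=True, pending={}
Final committed: {b=14, c=4, d=13, e=11}

Answer: 0 14 4 13 11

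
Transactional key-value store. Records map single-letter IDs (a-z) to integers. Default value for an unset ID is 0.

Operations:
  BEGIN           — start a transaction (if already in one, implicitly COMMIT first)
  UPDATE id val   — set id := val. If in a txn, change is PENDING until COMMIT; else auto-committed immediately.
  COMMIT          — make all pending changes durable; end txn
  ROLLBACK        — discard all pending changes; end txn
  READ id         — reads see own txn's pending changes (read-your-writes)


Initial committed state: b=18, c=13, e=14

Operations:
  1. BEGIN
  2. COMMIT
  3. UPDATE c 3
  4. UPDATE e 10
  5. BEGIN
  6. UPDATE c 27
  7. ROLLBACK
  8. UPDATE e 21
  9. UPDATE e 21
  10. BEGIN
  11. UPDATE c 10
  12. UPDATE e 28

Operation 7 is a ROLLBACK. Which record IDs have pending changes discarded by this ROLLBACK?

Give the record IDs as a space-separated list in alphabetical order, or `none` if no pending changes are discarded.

Initial committed: {b=18, c=13, e=14}
Op 1: BEGIN: in_txn=True, pending={}
Op 2: COMMIT: merged [] into committed; committed now {b=18, c=13, e=14}
Op 3: UPDATE c=3 (auto-commit; committed c=3)
Op 4: UPDATE e=10 (auto-commit; committed e=10)
Op 5: BEGIN: in_txn=True, pending={}
Op 6: UPDATE c=27 (pending; pending now {c=27})
Op 7: ROLLBACK: discarded pending ['c']; in_txn=False
Op 8: UPDATE e=21 (auto-commit; committed e=21)
Op 9: UPDATE e=21 (auto-commit; committed e=21)
Op 10: BEGIN: in_txn=True, pending={}
Op 11: UPDATE c=10 (pending; pending now {c=10})
Op 12: UPDATE e=28 (pending; pending now {c=10, e=28})
ROLLBACK at op 7 discards: ['c']

Answer: c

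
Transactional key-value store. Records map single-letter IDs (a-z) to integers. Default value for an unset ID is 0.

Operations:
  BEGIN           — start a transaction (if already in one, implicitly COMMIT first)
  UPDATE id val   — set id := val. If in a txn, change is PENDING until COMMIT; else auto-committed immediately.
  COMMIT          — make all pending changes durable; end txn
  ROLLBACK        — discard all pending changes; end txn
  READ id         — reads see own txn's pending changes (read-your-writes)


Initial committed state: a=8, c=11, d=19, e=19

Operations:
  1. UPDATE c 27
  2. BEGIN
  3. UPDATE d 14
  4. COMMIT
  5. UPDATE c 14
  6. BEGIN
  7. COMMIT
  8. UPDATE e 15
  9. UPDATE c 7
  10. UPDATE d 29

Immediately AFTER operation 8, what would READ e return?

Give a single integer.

Answer: 15

Derivation:
Initial committed: {a=8, c=11, d=19, e=19}
Op 1: UPDATE c=27 (auto-commit; committed c=27)
Op 2: BEGIN: in_txn=True, pending={}
Op 3: UPDATE d=14 (pending; pending now {d=14})
Op 4: COMMIT: merged ['d'] into committed; committed now {a=8, c=27, d=14, e=19}
Op 5: UPDATE c=14 (auto-commit; committed c=14)
Op 6: BEGIN: in_txn=True, pending={}
Op 7: COMMIT: merged [] into committed; committed now {a=8, c=14, d=14, e=19}
Op 8: UPDATE e=15 (auto-commit; committed e=15)
After op 8: visible(e) = 15 (pending={}, committed={a=8, c=14, d=14, e=15})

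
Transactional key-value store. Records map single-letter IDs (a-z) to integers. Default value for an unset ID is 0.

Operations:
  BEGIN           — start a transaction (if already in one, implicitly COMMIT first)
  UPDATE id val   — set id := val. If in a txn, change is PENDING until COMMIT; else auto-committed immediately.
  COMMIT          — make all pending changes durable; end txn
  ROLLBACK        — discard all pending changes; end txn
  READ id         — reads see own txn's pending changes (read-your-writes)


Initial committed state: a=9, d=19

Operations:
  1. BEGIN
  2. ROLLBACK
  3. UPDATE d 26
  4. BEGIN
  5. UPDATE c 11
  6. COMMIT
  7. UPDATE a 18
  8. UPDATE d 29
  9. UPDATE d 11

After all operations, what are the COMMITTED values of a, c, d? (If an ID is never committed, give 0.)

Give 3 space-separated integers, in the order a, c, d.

Initial committed: {a=9, d=19}
Op 1: BEGIN: in_txn=True, pending={}
Op 2: ROLLBACK: discarded pending []; in_txn=False
Op 3: UPDATE d=26 (auto-commit; committed d=26)
Op 4: BEGIN: in_txn=True, pending={}
Op 5: UPDATE c=11 (pending; pending now {c=11})
Op 6: COMMIT: merged ['c'] into committed; committed now {a=9, c=11, d=26}
Op 7: UPDATE a=18 (auto-commit; committed a=18)
Op 8: UPDATE d=29 (auto-commit; committed d=29)
Op 9: UPDATE d=11 (auto-commit; committed d=11)
Final committed: {a=18, c=11, d=11}

Answer: 18 11 11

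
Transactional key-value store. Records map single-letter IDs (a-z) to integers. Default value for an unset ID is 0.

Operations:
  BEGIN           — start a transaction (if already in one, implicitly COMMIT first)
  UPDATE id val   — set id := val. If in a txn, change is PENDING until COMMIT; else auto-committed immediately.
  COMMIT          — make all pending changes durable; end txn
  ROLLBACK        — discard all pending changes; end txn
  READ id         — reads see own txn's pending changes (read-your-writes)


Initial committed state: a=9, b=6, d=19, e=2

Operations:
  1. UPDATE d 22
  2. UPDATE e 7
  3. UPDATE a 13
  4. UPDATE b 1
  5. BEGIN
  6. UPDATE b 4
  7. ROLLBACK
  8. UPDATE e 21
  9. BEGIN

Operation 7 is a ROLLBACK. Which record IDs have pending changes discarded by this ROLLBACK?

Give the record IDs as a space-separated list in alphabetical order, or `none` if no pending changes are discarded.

Answer: b

Derivation:
Initial committed: {a=9, b=6, d=19, e=2}
Op 1: UPDATE d=22 (auto-commit; committed d=22)
Op 2: UPDATE e=7 (auto-commit; committed e=7)
Op 3: UPDATE a=13 (auto-commit; committed a=13)
Op 4: UPDATE b=1 (auto-commit; committed b=1)
Op 5: BEGIN: in_txn=True, pending={}
Op 6: UPDATE b=4 (pending; pending now {b=4})
Op 7: ROLLBACK: discarded pending ['b']; in_txn=False
Op 8: UPDATE e=21 (auto-commit; committed e=21)
Op 9: BEGIN: in_txn=True, pending={}
ROLLBACK at op 7 discards: ['b']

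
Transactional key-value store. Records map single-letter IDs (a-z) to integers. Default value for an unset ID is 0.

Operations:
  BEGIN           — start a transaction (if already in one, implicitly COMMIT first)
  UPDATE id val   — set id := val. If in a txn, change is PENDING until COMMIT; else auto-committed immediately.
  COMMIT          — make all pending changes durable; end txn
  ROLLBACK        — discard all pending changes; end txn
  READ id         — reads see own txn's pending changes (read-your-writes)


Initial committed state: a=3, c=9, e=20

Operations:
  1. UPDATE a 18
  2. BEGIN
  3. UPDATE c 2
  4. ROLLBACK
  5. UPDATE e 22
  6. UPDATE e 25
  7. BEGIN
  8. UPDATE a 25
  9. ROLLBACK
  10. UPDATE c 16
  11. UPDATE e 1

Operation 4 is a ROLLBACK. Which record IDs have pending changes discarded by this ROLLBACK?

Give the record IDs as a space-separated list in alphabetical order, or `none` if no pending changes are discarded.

Initial committed: {a=3, c=9, e=20}
Op 1: UPDATE a=18 (auto-commit; committed a=18)
Op 2: BEGIN: in_txn=True, pending={}
Op 3: UPDATE c=2 (pending; pending now {c=2})
Op 4: ROLLBACK: discarded pending ['c']; in_txn=False
Op 5: UPDATE e=22 (auto-commit; committed e=22)
Op 6: UPDATE e=25 (auto-commit; committed e=25)
Op 7: BEGIN: in_txn=True, pending={}
Op 8: UPDATE a=25 (pending; pending now {a=25})
Op 9: ROLLBACK: discarded pending ['a']; in_txn=False
Op 10: UPDATE c=16 (auto-commit; committed c=16)
Op 11: UPDATE e=1 (auto-commit; committed e=1)
ROLLBACK at op 4 discards: ['c']

Answer: c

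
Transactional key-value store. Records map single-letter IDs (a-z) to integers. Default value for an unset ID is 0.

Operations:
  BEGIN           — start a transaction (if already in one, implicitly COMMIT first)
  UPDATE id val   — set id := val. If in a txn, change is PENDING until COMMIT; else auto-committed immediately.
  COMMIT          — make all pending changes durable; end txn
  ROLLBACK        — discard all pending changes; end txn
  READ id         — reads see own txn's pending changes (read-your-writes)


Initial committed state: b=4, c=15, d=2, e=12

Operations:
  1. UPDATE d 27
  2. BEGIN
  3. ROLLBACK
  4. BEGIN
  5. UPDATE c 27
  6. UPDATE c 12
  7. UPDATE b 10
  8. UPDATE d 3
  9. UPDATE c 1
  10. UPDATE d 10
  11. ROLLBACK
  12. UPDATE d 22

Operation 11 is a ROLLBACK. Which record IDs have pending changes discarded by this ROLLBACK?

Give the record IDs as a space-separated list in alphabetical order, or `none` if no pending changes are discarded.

Answer: b c d

Derivation:
Initial committed: {b=4, c=15, d=2, e=12}
Op 1: UPDATE d=27 (auto-commit; committed d=27)
Op 2: BEGIN: in_txn=True, pending={}
Op 3: ROLLBACK: discarded pending []; in_txn=False
Op 4: BEGIN: in_txn=True, pending={}
Op 5: UPDATE c=27 (pending; pending now {c=27})
Op 6: UPDATE c=12 (pending; pending now {c=12})
Op 7: UPDATE b=10 (pending; pending now {b=10, c=12})
Op 8: UPDATE d=3 (pending; pending now {b=10, c=12, d=3})
Op 9: UPDATE c=1 (pending; pending now {b=10, c=1, d=3})
Op 10: UPDATE d=10 (pending; pending now {b=10, c=1, d=10})
Op 11: ROLLBACK: discarded pending ['b', 'c', 'd']; in_txn=False
Op 12: UPDATE d=22 (auto-commit; committed d=22)
ROLLBACK at op 11 discards: ['b', 'c', 'd']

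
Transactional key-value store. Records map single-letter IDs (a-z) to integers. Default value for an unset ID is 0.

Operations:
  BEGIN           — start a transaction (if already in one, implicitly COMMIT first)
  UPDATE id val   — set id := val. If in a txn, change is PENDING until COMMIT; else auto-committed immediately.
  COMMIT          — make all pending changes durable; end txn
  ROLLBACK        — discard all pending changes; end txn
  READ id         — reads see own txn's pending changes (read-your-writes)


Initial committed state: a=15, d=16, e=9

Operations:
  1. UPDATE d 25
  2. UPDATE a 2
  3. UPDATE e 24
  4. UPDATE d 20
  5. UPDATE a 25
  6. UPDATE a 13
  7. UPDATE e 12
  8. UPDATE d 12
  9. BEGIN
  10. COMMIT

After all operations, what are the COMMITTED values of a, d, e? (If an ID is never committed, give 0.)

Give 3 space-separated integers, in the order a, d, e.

Answer: 13 12 12

Derivation:
Initial committed: {a=15, d=16, e=9}
Op 1: UPDATE d=25 (auto-commit; committed d=25)
Op 2: UPDATE a=2 (auto-commit; committed a=2)
Op 3: UPDATE e=24 (auto-commit; committed e=24)
Op 4: UPDATE d=20 (auto-commit; committed d=20)
Op 5: UPDATE a=25 (auto-commit; committed a=25)
Op 6: UPDATE a=13 (auto-commit; committed a=13)
Op 7: UPDATE e=12 (auto-commit; committed e=12)
Op 8: UPDATE d=12 (auto-commit; committed d=12)
Op 9: BEGIN: in_txn=True, pending={}
Op 10: COMMIT: merged [] into committed; committed now {a=13, d=12, e=12}
Final committed: {a=13, d=12, e=12}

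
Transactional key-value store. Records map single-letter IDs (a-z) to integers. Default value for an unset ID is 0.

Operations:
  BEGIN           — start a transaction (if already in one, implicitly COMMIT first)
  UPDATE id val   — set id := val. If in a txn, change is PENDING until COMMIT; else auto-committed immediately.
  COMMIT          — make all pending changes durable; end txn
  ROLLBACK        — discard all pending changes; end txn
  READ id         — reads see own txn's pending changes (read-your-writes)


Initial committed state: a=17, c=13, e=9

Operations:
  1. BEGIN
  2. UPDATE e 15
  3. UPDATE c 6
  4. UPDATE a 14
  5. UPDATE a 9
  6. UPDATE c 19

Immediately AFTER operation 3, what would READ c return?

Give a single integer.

Answer: 6

Derivation:
Initial committed: {a=17, c=13, e=9}
Op 1: BEGIN: in_txn=True, pending={}
Op 2: UPDATE e=15 (pending; pending now {e=15})
Op 3: UPDATE c=6 (pending; pending now {c=6, e=15})
After op 3: visible(c) = 6 (pending={c=6, e=15}, committed={a=17, c=13, e=9})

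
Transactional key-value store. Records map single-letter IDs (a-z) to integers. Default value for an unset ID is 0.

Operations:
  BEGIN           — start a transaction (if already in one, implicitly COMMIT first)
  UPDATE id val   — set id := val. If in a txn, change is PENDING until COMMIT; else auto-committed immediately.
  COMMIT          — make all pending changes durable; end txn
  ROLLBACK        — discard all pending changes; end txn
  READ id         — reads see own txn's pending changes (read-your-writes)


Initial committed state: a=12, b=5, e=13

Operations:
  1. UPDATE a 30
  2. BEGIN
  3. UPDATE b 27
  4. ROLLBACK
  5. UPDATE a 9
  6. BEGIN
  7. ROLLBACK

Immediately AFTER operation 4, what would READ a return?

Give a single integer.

Answer: 30

Derivation:
Initial committed: {a=12, b=5, e=13}
Op 1: UPDATE a=30 (auto-commit; committed a=30)
Op 2: BEGIN: in_txn=True, pending={}
Op 3: UPDATE b=27 (pending; pending now {b=27})
Op 4: ROLLBACK: discarded pending ['b']; in_txn=False
After op 4: visible(a) = 30 (pending={}, committed={a=30, b=5, e=13})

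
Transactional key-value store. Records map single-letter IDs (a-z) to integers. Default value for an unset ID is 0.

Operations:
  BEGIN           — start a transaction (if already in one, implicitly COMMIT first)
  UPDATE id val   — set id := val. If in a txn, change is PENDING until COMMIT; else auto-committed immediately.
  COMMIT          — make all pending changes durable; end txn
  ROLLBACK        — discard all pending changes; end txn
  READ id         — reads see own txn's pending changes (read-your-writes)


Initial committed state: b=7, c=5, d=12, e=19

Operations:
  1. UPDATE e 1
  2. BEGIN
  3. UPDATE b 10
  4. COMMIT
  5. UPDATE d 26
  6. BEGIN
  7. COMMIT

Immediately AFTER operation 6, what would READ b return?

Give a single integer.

Answer: 10

Derivation:
Initial committed: {b=7, c=5, d=12, e=19}
Op 1: UPDATE e=1 (auto-commit; committed e=1)
Op 2: BEGIN: in_txn=True, pending={}
Op 3: UPDATE b=10 (pending; pending now {b=10})
Op 4: COMMIT: merged ['b'] into committed; committed now {b=10, c=5, d=12, e=1}
Op 5: UPDATE d=26 (auto-commit; committed d=26)
Op 6: BEGIN: in_txn=True, pending={}
After op 6: visible(b) = 10 (pending={}, committed={b=10, c=5, d=26, e=1})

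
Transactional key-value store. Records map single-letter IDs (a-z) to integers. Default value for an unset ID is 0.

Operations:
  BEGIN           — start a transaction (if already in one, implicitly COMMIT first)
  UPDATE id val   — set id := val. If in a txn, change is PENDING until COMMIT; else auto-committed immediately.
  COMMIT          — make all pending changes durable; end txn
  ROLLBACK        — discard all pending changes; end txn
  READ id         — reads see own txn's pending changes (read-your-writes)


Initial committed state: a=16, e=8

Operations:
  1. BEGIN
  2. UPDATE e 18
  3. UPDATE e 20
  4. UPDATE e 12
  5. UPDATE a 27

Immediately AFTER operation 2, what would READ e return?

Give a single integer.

Answer: 18

Derivation:
Initial committed: {a=16, e=8}
Op 1: BEGIN: in_txn=True, pending={}
Op 2: UPDATE e=18 (pending; pending now {e=18})
After op 2: visible(e) = 18 (pending={e=18}, committed={a=16, e=8})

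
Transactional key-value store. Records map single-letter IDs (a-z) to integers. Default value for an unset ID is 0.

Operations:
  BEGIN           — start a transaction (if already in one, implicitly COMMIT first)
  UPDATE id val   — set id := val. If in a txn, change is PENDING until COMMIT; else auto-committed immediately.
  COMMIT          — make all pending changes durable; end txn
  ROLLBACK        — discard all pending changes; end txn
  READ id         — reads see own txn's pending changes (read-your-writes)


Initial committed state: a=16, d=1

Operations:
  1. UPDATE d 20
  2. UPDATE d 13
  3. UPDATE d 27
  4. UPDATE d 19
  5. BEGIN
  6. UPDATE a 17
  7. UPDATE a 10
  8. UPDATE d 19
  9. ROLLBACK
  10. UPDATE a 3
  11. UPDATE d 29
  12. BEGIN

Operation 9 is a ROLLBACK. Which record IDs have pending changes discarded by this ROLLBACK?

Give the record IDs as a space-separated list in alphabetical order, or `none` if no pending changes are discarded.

Initial committed: {a=16, d=1}
Op 1: UPDATE d=20 (auto-commit; committed d=20)
Op 2: UPDATE d=13 (auto-commit; committed d=13)
Op 3: UPDATE d=27 (auto-commit; committed d=27)
Op 4: UPDATE d=19 (auto-commit; committed d=19)
Op 5: BEGIN: in_txn=True, pending={}
Op 6: UPDATE a=17 (pending; pending now {a=17})
Op 7: UPDATE a=10 (pending; pending now {a=10})
Op 8: UPDATE d=19 (pending; pending now {a=10, d=19})
Op 9: ROLLBACK: discarded pending ['a', 'd']; in_txn=False
Op 10: UPDATE a=3 (auto-commit; committed a=3)
Op 11: UPDATE d=29 (auto-commit; committed d=29)
Op 12: BEGIN: in_txn=True, pending={}
ROLLBACK at op 9 discards: ['a', 'd']

Answer: a d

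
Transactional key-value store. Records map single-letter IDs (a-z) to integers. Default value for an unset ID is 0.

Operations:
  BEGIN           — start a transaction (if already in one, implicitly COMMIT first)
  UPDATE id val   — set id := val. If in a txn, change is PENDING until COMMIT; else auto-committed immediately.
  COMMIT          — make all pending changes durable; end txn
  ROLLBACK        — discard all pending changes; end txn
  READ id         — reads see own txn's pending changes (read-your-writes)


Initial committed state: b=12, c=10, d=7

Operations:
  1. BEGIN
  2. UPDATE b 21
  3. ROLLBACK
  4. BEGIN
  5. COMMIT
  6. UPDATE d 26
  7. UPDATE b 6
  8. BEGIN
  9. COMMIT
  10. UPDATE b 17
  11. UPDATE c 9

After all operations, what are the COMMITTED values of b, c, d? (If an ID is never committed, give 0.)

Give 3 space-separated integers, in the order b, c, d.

Answer: 17 9 26

Derivation:
Initial committed: {b=12, c=10, d=7}
Op 1: BEGIN: in_txn=True, pending={}
Op 2: UPDATE b=21 (pending; pending now {b=21})
Op 3: ROLLBACK: discarded pending ['b']; in_txn=False
Op 4: BEGIN: in_txn=True, pending={}
Op 5: COMMIT: merged [] into committed; committed now {b=12, c=10, d=7}
Op 6: UPDATE d=26 (auto-commit; committed d=26)
Op 7: UPDATE b=6 (auto-commit; committed b=6)
Op 8: BEGIN: in_txn=True, pending={}
Op 9: COMMIT: merged [] into committed; committed now {b=6, c=10, d=26}
Op 10: UPDATE b=17 (auto-commit; committed b=17)
Op 11: UPDATE c=9 (auto-commit; committed c=9)
Final committed: {b=17, c=9, d=26}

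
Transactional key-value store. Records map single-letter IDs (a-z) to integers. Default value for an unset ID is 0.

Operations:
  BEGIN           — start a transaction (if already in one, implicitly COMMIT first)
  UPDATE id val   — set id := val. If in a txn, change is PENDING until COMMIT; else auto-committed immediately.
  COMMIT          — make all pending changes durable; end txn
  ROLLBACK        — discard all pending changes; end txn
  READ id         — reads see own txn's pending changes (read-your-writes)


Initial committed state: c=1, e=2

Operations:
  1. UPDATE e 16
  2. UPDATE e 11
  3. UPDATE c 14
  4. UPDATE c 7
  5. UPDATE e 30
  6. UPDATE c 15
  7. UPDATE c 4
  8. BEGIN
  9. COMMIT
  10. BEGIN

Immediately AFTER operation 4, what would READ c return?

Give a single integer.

Initial committed: {c=1, e=2}
Op 1: UPDATE e=16 (auto-commit; committed e=16)
Op 2: UPDATE e=11 (auto-commit; committed e=11)
Op 3: UPDATE c=14 (auto-commit; committed c=14)
Op 4: UPDATE c=7 (auto-commit; committed c=7)
After op 4: visible(c) = 7 (pending={}, committed={c=7, e=11})

Answer: 7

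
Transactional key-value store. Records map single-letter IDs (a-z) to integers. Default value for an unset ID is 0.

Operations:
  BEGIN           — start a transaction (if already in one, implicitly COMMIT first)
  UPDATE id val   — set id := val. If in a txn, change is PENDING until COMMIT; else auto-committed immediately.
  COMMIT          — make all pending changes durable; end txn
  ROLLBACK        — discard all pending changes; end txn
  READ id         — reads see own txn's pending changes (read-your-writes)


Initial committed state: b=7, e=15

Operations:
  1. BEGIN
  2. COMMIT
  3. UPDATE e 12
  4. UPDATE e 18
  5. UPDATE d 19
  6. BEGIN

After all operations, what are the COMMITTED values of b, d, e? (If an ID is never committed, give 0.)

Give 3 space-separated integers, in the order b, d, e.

Initial committed: {b=7, e=15}
Op 1: BEGIN: in_txn=True, pending={}
Op 2: COMMIT: merged [] into committed; committed now {b=7, e=15}
Op 3: UPDATE e=12 (auto-commit; committed e=12)
Op 4: UPDATE e=18 (auto-commit; committed e=18)
Op 5: UPDATE d=19 (auto-commit; committed d=19)
Op 6: BEGIN: in_txn=True, pending={}
Final committed: {b=7, d=19, e=18}

Answer: 7 19 18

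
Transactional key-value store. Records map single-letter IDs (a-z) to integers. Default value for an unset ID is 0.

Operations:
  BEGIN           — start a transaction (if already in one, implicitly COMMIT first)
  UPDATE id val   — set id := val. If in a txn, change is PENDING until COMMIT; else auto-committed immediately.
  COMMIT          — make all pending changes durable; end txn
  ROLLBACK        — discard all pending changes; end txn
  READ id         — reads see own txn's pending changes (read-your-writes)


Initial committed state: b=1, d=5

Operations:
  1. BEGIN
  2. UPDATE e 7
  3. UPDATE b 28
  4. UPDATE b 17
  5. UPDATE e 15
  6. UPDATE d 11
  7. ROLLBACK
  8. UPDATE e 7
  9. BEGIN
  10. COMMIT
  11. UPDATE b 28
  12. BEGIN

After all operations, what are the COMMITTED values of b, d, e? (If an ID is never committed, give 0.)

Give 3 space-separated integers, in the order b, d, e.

Initial committed: {b=1, d=5}
Op 1: BEGIN: in_txn=True, pending={}
Op 2: UPDATE e=7 (pending; pending now {e=7})
Op 3: UPDATE b=28 (pending; pending now {b=28, e=7})
Op 4: UPDATE b=17 (pending; pending now {b=17, e=7})
Op 5: UPDATE e=15 (pending; pending now {b=17, e=15})
Op 6: UPDATE d=11 (pending; pending now {b=17, d=11, e=15})
Op 7: ROLLBACK: discarded pending ['b', 'd', 'e']; in_txn=False
Op 8: UPDATE e=7 (auto-commit; committed e=7)
Op 9: BEGIN: in_txn=True, pending={}
Op 10: COMMIT: merged [] into committed; committed now {b=1, d=5, e=7}
Op 11: UPDATE b=28 (auto-commit; committed b=28)
Op 12: BEGIN: in_txn=True, pending={}
Final committed: {b=28, d=5, e=7}

Answer: 28 5 7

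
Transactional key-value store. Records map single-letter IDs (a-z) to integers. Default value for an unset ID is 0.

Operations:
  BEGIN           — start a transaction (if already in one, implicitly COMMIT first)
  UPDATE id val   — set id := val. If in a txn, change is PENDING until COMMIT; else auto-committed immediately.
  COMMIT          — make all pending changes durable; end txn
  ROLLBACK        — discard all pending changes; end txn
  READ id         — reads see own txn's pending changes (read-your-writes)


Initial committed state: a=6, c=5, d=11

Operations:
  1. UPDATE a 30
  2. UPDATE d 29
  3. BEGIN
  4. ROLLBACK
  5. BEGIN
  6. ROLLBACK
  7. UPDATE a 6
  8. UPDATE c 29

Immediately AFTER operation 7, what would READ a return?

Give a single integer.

Initial committed: {a=6, c=5, d=11}
Op 1: UPDATE a=30 (auto-commit; committed a=30)
Op 2: UPDATE d=29 (auto-commit; committed d=29)
Op 3: BEGIN: in_txn=True, pending={}
Op 4: ROLLBACK: discarded pending []; in_txn=False
Op 5: BEGIN: in_txn=True, pending={}
Op 6: ROLLBACK: discarded pending []; in_txn=False
Op 7: UPDATE a=6 (auto-commit; committed a=6)
After op 7: visible(a) = 6 (pending={}, committed={a=6, c=5, d=29})

Answer: 6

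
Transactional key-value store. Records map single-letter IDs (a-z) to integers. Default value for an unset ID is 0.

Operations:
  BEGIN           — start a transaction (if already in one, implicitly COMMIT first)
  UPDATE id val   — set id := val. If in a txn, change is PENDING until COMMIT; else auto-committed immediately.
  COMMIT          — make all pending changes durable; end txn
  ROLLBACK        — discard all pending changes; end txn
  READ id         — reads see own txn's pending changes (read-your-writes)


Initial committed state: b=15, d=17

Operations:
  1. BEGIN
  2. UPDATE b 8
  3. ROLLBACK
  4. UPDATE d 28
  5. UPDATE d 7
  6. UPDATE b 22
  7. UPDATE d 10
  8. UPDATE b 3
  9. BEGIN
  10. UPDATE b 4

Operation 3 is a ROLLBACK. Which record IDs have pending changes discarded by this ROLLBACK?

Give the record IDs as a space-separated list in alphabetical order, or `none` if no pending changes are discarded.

Answer: b

Derivation:
Initial committed: {b=15, d=17}
Op 1: BEGIN: in_txn=True, pending={}
Op 2: UPDATE b=8 (pending; pending now {b=8})
Op 3: ROLLBACK: discarded pending ['b']; in_txn=False
Op 4: UPDATE d=28 (auto-commit; committed d=28)
Op 5: UPDATE d=7 (auto-commit; committed d=7)
Op 6: UPDATE b=22 (auto-commit; committed b=22)
Op 7: UPDATE d=10 (auto-commit; committed d=10)
Op 8: UPDATE b=3 (auto-commit; committed b=3)
Op 9: BEGIN: in_txn=True, pending={}
Op 10: UPDATE b=4 (pending; pending now {b=4})
ROLLBACK at op 3 discards: ['b']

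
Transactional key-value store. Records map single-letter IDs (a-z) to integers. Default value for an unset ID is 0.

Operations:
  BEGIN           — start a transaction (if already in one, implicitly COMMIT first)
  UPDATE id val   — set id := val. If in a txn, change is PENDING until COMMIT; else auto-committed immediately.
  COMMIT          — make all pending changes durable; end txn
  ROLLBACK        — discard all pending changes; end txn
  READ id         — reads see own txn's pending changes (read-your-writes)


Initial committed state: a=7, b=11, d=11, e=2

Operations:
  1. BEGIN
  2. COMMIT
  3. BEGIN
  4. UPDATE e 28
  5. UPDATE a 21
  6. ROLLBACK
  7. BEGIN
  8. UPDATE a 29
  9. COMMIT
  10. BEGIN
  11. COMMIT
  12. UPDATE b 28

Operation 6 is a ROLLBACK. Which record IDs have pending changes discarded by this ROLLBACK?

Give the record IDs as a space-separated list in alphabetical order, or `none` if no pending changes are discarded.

Answer: a e

Derivation:
Initial committed: {a=7, b=11, d=11, e=2}
Op 1: BEGIN: in_txn=True, pending={}
Op 2: COMMIT: merged [] into committed; committed now {a=7, b=11, d=11, e=2}
Op 3: BEGIN: in_txn=True, pending={}
Op 4: UPDATE e=28 (pending; pending now {e=28})
Op 5: UPDATE a=21 (pending; pending now {a=21, e=28})
Op 6: ROLLBACK: discarded pending ['a', 'e']; in_txn=False
Op 7: BEGIN: in_txn=True, pending={}
Op 8: UPDATE a=29 (pending; pending now {a=29})
Op 9: COMMIT: merged ['a'] into committed; committed now {a=29, b=11, d=11, e=2}
Op 10: BEGIN: in_txn=True, pending={}
Op 11: COMMIT: merged [] into committed; committed now {a=29, b=11, d=11, e=2}
Op 12: UPDATE b=28 (auto-commit; committed b=28)
ROLLBACK at op 6 discards: ['a', 'e']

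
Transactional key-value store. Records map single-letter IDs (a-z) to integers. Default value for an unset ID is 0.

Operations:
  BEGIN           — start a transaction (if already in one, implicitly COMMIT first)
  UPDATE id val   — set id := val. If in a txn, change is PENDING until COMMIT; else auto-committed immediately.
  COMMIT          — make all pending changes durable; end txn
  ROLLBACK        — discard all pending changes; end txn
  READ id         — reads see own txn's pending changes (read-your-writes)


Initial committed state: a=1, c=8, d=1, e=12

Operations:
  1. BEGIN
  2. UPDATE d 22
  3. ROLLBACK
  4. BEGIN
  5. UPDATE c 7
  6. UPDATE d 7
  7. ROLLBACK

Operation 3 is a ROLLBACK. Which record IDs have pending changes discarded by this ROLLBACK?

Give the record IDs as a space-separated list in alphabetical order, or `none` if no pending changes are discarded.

Answer: d

Derivation:
Initial committed: {a=1, c=8, d=1, e=12}
Op 1: BEGIN: in_txn=True, pending={}
Op 2: UPDATE d=22 (pending; pending now {d=22})
Op 3: ROLLBACK: discarded pending ['d']; in_txn=False
Op 4: BEGIN: in_txn=True, pending={}
Op 5: UPDATE c=7 (pending; pending now {c=7})
Op 6: UPDATE d=7 (pending; pending now {c=7, d=7})
Op 7: ROLLBACK: discarded pending ['c', 'd']; in_txn=False
ROLLBACK at op 3 discards: ['d']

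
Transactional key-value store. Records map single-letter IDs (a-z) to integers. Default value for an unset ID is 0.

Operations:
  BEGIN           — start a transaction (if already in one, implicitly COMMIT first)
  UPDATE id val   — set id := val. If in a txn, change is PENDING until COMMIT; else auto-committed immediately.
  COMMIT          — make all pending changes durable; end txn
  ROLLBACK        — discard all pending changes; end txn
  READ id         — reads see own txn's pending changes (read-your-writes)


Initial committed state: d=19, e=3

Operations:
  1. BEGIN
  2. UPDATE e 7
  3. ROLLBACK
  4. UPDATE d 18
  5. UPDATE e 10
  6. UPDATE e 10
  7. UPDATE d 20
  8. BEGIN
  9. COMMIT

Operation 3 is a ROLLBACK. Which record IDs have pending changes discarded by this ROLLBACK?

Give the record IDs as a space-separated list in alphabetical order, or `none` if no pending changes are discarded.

Initial committed: {d=19, e=3}
Op 1: BEGIN: in_txn=True, pending={}
Op 2: UPDATE e=7 (pending; pending now {e=7})
Op 3: ROLLBACK: discarded pending ['e']; in_txn=False
Op 4: UPDATE d=18 (auto-commit; committed d=18)
Op 5: UPDATE e=10 (auto-commit; committed e=10)
Op 6: UPDATE e=10 (auto-commit; committed e=10)
Op 7: UPDATE d=20 (auto-commit; committed d=20)
Op 8: BEGIN: in_txn=True, pending={}
Op 9: COMMIT: merged [] into committed; committed now {d=20, e=10}
ROLLBACK at op 3 discards: ['e']

Answer: e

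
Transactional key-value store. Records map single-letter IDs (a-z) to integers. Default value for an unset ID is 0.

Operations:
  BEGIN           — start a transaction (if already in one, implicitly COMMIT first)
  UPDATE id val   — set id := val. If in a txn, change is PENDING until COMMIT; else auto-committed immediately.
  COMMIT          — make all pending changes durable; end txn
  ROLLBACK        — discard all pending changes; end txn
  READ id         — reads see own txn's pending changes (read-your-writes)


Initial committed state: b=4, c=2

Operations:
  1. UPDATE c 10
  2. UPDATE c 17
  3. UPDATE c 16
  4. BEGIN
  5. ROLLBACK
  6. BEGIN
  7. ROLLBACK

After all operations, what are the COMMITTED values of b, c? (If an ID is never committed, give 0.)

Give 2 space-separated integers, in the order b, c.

Initial committed: {b=4, c=2}
Op 1: UPDATE c=10 (auto-commit; committed c=10)
Op 2: UPDATE c=17 (auto-commit; committed c=17)
Op 3: UPDATE c=16 (auto-commit; committed c=16)
Op 4: BEGIN: in_txn=True, pending={}
Op 5: ROLLBACK: discarded pending []; in_txn=False
Op 6: BEGIN: in_txn=True, pending={}
Op 7: ROLLBACK: discarded pending []; in_txn=False
Final committed: {b=4, c=16}

Answer: 4 16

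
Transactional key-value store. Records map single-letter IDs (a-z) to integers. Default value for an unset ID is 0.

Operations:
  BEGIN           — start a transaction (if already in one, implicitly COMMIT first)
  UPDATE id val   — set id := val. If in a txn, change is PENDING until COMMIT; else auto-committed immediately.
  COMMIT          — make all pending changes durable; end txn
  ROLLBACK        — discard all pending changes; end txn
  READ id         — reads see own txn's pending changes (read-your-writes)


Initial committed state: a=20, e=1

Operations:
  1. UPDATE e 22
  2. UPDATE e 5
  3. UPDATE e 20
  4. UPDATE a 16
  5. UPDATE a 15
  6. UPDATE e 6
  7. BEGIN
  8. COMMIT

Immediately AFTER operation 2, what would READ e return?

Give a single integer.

Initial committed: {a=20, e=1}
Op 1: UPDATE e=22 (auto-commit; committed e=22)
Op 2: UPDATE e=5 (auto-commit; committed e=5)
After op 2: visible(e) = 5 (pending={}, committed={a=20, e=5})

Answer: 5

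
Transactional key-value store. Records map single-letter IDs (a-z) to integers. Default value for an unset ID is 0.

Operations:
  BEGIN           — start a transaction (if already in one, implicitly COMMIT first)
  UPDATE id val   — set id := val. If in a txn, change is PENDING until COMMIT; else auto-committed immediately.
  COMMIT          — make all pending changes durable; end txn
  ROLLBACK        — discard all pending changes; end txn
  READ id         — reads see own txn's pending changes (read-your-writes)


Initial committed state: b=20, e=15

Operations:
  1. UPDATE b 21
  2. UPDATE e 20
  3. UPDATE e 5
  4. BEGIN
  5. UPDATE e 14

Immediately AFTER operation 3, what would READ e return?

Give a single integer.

Answer: 5

Derivation:
Initial committed: {b=20, e=15}
Op 1: UPDATE b=21 (auto-commit; committed b=21)
Op 2: UPDATE e=20 (auto-commit; committed e=20)
Op 3: UPDATE e=5 (auto-commit; committed e=5)
After op 3: visible(e) = 5 (pending={}, committed={b=21, e=5})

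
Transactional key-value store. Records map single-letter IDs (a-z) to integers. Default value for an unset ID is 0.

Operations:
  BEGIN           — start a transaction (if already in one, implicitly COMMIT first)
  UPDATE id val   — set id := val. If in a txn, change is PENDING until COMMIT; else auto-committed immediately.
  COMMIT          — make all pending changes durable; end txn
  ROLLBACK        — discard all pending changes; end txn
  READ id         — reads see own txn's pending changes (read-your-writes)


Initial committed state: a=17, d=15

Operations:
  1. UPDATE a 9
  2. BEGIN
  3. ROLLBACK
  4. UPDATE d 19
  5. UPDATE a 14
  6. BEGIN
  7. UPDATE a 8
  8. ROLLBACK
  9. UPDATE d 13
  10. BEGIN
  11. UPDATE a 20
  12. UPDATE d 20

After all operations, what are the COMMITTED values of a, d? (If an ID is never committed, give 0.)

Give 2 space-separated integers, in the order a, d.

Answer: 14 13

Derivation:
Initial committed: {a=17, d=15}
Op 1: UPDATE a=9 (auto-commit; committed a=9)
Op 2: BEGIN: in_txn=True, pending={}
Op 3: ROLLBACK: discarded pending []; in_txn=False
Op 4: UPDATE d=19 (auto-commit; committed d=19)
Op 5: UPDATE a=14 (auto-commit; committed a=14)
Op 6: BEGIN: in_txn=True, pending={}
Op 7: UPDATE a=8 (pending; pending now {a=8})
Op 8: ROLLBACK: discarded pending ['a']; in_txn=False
Op 9: UPDATE d=13 (auto-commit; committed d=13)
Op 10: BEGIN: in_txn=True, pending={}
Op 11: UPDATE a=20 (pending; pending now {a=20})
Op 12: UPDATE d=20 (pending; pending now {a=20, d=20})
Final committed: {a=14, d=13}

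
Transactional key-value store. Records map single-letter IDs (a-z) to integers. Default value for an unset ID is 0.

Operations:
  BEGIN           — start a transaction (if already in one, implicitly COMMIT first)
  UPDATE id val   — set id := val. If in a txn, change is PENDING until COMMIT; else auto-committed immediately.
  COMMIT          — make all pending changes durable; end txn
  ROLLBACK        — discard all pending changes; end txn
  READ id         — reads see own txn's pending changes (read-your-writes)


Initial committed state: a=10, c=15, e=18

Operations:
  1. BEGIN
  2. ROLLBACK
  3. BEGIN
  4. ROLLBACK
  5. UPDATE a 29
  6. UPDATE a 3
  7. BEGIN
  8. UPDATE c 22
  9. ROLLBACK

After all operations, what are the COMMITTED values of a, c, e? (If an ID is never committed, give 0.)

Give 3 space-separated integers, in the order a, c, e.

Initial committed: {a=10, c=15, e=18}
Op 1: BEGIN: in_txn=True, pending={}
Op 2: ROLLBACK: discarded pending []; in_txn=False
Op 3: BEGIN: in_txn=True, pending={}
Op 4: ROLLBACK: discarded pending []; in_txn=False
Op 5: UPDATE a=29 (auto-commit; committed a=29)
Op 6: UPDATE a=3 (auto-commit; committed a=3)
Op 7: BEGIN: in_txn=True, pending={}
Op 8: UPDATE c=22 (pending; pending now {c=22})
Op 9: ROLLBACK: discarded pending ['c']; in_txn=False
Final committed: {a=3, c=15, e=18}

Answer: 3 15 18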